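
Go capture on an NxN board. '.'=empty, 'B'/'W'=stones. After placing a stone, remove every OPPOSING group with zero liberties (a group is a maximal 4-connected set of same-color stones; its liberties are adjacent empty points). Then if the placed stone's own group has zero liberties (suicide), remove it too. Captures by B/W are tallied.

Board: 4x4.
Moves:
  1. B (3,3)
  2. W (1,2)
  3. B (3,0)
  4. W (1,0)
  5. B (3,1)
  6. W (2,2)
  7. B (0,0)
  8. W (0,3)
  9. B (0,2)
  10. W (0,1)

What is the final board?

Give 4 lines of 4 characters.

Answer: .W.W
W.W.
..W.
BB.B

Derivation:
Move 1: B@(3,3) -> caps B=0 W=0
Move 2: W@(1,2) -> caps B=0 W=0
Move 3: B@(3,0) -> caps B=0 W=0
Move 4: W@(1,0) -> caps B=0 W=0
Move 5: B@(3,1) -> caps B=0 W=0
Move 6: W@(2,2) -> caps B=0 W=0
Move 7: B@(0,0) -> caps B=0 W=0
Move 8: W@(0,3) -> caps B=0 W=0
Move 9: B@(0,2) -> caps B=0 W=0
Move 10: W@(0,1) -> caps B=0 W=2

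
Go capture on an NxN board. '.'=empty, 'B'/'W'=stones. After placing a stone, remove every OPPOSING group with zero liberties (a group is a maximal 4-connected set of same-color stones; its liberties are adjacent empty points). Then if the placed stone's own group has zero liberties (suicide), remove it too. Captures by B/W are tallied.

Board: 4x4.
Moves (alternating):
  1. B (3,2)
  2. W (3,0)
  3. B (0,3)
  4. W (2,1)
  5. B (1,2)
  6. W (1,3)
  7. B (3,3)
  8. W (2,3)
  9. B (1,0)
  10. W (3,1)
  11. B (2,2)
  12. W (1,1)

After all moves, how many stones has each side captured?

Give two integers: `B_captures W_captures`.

Move 1: B@(3,2) -> caps B=0 W=0
Move 2: W@(3,0) -> caps B=0 W=0
Move 3: B@(0,3) -> caps B=0 W=0
Move 4: W@(2,1) -> caps B=0 W=0
Move 5: B@(1,2) -> caps B=0 W=0
Move 6: W@(1,3) -> caps B=0 W=0
Move 7: B@(3,3) -> caps B=0 W=0
Move 8: W@(2,3) -> caps B=0 W=0
Move 9: B@(1,0) -> caps B=0 W=0
Move 10: W@(3,1) -> caps B=0 W=0
Move 11: B@(2,2) -> caps B=2 W=0
Move 12: W@(1,1) -> caps B=2 W=0

Answer: 2 0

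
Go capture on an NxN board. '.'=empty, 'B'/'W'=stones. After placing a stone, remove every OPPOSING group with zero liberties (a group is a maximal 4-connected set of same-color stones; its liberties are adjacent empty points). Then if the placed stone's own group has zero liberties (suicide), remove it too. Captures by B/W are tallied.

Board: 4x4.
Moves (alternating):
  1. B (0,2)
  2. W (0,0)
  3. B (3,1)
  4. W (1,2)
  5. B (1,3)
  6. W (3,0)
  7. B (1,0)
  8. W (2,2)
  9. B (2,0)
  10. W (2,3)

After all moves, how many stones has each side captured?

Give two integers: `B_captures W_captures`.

Move 1: B@(0,2) -> caps B=0 W=0
Move 2: W@(0,0) -> caps B=0 W=0
Move 3: B@(3,1) -> caps B=0 W=0
Move 4: W@(1,2) -> caps B=0 W=0
Move 5: B@(1,3) -> caps B=0 W=0
Move 6: W@(3,0) -> caps B=0 W=0
Move 7: B@(1,0) -> caps B=0 W=0
Move 8: W@(2,2) -> caps B=0 W=0
Move 9: B@(2,0) -> caps B=1 W=0
Move 10: W@(2,3) -> caps B=1 W=0

Answer: 1 0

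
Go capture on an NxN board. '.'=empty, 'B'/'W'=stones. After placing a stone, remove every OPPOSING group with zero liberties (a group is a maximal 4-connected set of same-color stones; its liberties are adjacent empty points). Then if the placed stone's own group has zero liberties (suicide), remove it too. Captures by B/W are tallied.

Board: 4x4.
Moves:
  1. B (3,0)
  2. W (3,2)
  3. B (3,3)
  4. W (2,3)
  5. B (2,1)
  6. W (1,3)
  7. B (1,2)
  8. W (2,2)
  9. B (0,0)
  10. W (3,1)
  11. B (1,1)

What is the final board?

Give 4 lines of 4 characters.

Move 1: B@(3,0) -> caps B=0 W=0
Move 2: W@(3,2) -> caps B=0 W=0
Move 3: B@(3,3) -> caps B=0 W=0
Move 4: W@(2,3) -> caps B=0 W=1
Move 5: B@(2,1) -> caps B=0 W=1
Move 6: W@(1,3) -> caps B=0 W=1
Move 7: B@(1,2) -> caps B=0 W=1
Move 8: W@(2,2) -> caps B=0 W=1
Move 9: B@(0,0) -> caps B=0 W=1
Move 10: W@(3,1) -> caps B=0 W=1
Move 11: B@(1,1) -> caps B=0 W=1

Answer: B...
.BBW
.BWW
BWW.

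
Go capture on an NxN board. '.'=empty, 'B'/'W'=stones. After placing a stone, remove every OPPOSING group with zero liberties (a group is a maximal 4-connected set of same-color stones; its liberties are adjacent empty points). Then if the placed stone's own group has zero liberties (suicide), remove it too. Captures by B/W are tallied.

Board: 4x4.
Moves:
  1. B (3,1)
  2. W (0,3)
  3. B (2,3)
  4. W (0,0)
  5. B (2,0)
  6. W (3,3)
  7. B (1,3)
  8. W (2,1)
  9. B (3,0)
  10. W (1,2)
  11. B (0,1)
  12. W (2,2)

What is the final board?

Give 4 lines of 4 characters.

Answer: WB.W
..W.
BWW.
BB.W

Derivation:
Move 1: B@(3,1) -> caps B=0 W=0
Move 2: W@(0,3) -> caps B=0 W=0
Move 3: B@(2,3) -> caps B=0 W=0
Move 4: W@(0,0) -> caps B=0 W=0
Move 5: B@(2,0) -> caps B=0 W=0
Move 6: W@(3,3) -> caps B=0 W=0
Move 7: B@(1,3) -> caps B=0 W=0
Move 8: W@(2,1) -> caps B=0 W=0
Move 9: B@(3,0) -> caps B=0 W=0
Move 10: W@(1,2) -> caps B=0 W=0
Move 11: B@(0,1) -> caps B=0 W=0
Move 12: W@(2,2) -> caps B=0 W=2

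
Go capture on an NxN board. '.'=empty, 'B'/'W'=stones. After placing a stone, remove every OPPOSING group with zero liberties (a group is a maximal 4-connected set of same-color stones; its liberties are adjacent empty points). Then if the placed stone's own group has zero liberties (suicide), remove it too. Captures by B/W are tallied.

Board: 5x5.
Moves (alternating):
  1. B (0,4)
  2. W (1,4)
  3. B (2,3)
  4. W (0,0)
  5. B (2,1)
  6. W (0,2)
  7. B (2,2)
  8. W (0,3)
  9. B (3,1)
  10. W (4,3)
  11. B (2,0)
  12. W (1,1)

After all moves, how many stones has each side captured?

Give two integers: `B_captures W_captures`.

Move 1: B@(0,4) -> caps B=0 W=0
Move 2: W@(1,4) -> caps B=0 W=0
Move 3: B@(2,3) -> caps B=0 W=0
Move 4: W@(0,0) -> caps B=0 W=0
Move 5: B@(2,1) -> caps B=0 W=0
Move 6: W@(0,2) -> caps B=0 W=0
Move 7: B@(2,2) -> caps B=0 W=0
Move 8: W@(0,3) -> caps B=0 W=1
Move 9: B@(3,1) -> caps B=0 W=1
Move 10: W@(4,3) -> caps B=0 W=1
Move 11: B@(2,0) -> caps B=0 W=1
Move 12: W@(1,1) -> caps B=0 W=1

Answer: 0 1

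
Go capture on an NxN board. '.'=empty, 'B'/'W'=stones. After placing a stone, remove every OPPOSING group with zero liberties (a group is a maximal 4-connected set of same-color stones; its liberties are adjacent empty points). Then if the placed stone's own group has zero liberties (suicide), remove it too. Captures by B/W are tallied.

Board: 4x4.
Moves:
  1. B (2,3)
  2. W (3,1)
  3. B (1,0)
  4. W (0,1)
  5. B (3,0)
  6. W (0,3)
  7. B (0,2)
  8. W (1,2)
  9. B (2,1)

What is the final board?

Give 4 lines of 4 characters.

Answer: .W.W
B.W.
.B.B
BW..

Derivation:
Move 1: B@(2,3) -> caps B=0 W=0
Move 2: W@(3,1) -> caps B=0 W=0
Move 3: B@(1,0) -> caps B=0 W=0
Move 4: W@(0,1) -> caps B=0 W=0
Move 5: B@(3,0) -> caps B=0 W=0
Move 6: W@(0,3) -> caps B=0 W=0
Move 7: B@(0,2) -> caps B=0 W=0
Move 8: W@(1,2) -> caps B=0 W=1
Move 9: B@(2,1) -> caps B=0 W=1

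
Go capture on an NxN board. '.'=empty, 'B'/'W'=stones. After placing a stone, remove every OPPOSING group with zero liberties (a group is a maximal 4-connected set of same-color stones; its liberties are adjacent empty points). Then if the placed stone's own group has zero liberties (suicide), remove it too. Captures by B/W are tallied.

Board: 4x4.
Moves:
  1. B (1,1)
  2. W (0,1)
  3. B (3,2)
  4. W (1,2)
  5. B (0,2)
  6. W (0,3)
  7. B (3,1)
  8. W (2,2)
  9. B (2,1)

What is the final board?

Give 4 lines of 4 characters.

Move 1: B@(1,1) -> caps B=0 W=0
Move 2: W@(0,1) -> caps B=0 W=0
Move 3: B@(3,2) -> caps B=0 W=0
Move 4: W@(1,2) -> caps B=0 W=0
Move 5: B@(0,2) -> caps B=0 W=0
Move 6: W@(0,3) -> caps B=0 W=1
Move 7: B@(3,1) -> caps B=0 W=1
Move 8: W@(2,2) -> caps B=0 W=1
Move 9: B@(2,1) -> caps B=0 W=1

Answer: .W.W
.BW.
.BW.
.BB.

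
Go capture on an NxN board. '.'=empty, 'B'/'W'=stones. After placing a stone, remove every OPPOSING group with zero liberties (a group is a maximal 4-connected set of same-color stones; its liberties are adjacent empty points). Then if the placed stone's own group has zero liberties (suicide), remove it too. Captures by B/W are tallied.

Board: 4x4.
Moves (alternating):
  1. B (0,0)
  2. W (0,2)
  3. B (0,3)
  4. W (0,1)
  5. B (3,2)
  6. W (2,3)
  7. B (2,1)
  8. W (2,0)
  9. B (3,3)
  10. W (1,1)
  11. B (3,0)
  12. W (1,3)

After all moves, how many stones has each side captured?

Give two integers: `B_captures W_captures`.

Answer: 0 1

Derivation:
Move 1: B@(0,0) -> caps B=0 W=0
Move 2: W@(0,2) -> caps B=0 W=0
Move 3: B@(0,3) -> caps B=0 W=0
Move 4: W@(0,1) -> caps B=0 W=0
Move 5: B@(3,2) -> caps B=0 W=0
Move 6: W@(2,3) -> caps B=0 W=0
Move 7: B@(2,1) -> caps B=0 W=0
Move 8: W@(2,0) -> caps B=0 W=0
Move 9: B@(3,3) -> caps B=0 W=0
Move 10: W@(1,1) -> caps B=0 W=0
Move 11: B@(3,0) -> caps B=0 W=0
Move 12: W@(1,3) -> caps B=0 W=1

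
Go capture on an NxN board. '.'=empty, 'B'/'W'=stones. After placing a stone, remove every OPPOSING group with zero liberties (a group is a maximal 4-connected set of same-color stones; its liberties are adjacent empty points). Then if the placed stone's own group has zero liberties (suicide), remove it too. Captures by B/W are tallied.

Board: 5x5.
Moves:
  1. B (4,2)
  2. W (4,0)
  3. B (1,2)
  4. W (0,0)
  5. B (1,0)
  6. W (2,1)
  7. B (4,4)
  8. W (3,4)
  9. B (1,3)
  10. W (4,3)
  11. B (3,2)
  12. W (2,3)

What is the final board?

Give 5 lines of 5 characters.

Move 1: B@(4,2) -> caps B=0 W=0
Move 2: W@(4,0) -> caps B=0 W=0
Move 3: B@(1,2) -> caps B=0 W=0
Move 4: W@(0,0) -> caps B=0 W=0
Move 5: B@(1,0) -> caps B=0 W=0
Move 6: W@(2,1) -> caps B=0 W=0
Move 7: B@(4,4) -> caps B=0 W=0
Move 8: W@(3,4) -> caps B=0 W=0
Move 9: B@(1,3) -> caps B=0 W=0
Move 10: W@(4,3) -> caps B=0 W=1
Move 11: B@(3,2) -> caps B=0 W=1
Move 12: W@(2,3) -> caps B=0 W=1

Answer: W....
B.BB.
.W.W.
..B.W
W.BW.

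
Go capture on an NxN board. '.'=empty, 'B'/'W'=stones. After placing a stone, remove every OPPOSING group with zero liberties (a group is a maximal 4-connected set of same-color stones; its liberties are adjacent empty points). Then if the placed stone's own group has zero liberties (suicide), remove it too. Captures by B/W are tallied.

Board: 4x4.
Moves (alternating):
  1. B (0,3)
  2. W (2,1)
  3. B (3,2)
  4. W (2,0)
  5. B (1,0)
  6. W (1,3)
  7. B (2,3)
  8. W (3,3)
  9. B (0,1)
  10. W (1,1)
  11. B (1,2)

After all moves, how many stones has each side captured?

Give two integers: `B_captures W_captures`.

Answer: 1 0

Derivation:
Move 1: B@(0,3) -> caps B=0 W=0
Move 2: W@(2,1) -> caps B=0 W=0
Move 3: B@(3,2) -> caps B=0 W=0
Move 4: W@(2,0) -> caps B=0 W=0
Move 5: B@(1,0) -> caps B=0 W=0
Move 6: W@(1,3) -> caps B=0 W=0
Move 7: B@(2,3) -> caps B=0 W=0
Move 8: W@(3,3) -> caps B=0 W=0
Move 9: B@(0,1) -> caps B=0 W=0
Move 10: W@(1,1) -> caps B=0 W=0
Move 11: B@(1,2) -> caps B=1 W=0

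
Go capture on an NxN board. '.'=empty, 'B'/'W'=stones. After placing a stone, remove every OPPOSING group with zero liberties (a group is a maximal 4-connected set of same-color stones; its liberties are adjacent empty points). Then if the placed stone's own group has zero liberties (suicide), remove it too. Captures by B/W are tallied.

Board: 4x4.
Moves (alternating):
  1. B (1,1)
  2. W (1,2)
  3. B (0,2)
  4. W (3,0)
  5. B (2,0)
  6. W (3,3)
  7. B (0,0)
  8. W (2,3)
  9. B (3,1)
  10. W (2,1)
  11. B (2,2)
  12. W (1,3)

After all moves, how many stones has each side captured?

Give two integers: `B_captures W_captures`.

Move 1: B@(1,1) -> caps B=0 W=0
Move 2: W@(1,2) -> caps B=0 W=0
Move 3: B@(0,2) -> caps B=0 W=0
Move 4: W@(3,0) -> caps B=0 W=0
Move 5: B@(2,0) -> caps B=0 W=0
Move 6: W@(3,3) -> caps B=0 W=0
Move 7: B@(0,0) -> caps B=0 W=0
Move 8: W@(2,3) -> caps B=0 W=0
Move 9: B@(3,1) -> caps B=1 W=0
Move 10: W@(2,1) -> caps B=1 W=0
Move 11: B@(2,2) -> caps B=2 W=0
Move 12: W@(1,3) -> caps B=2 W=0

Answer: 2 0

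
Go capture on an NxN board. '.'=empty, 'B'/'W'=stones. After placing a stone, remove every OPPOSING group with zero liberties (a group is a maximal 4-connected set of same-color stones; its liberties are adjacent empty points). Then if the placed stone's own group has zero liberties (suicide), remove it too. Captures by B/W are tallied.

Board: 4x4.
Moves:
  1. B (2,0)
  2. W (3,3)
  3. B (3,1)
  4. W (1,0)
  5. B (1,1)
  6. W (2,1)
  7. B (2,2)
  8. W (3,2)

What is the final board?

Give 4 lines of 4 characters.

Move 1: B@(2,0) -> caps B=0 W=0
Move 2: W@(3,3) -> caps B=0 W=0
Move 3: B@(3,1) -> caps B=0 W=0
Move 4: W@(1,0) -> caps B=0 W=0
Move 5: B@(1,1) -> caps B=0 W=0
Move 6: W@(2,1) -> caps B=0 W=0
Move 7: B@(2,2) -> caps B=1 W=0
Move 8: W@(3,2) -> caps B=1 W=0

Answer: ....
WB..
B.B.
.BWW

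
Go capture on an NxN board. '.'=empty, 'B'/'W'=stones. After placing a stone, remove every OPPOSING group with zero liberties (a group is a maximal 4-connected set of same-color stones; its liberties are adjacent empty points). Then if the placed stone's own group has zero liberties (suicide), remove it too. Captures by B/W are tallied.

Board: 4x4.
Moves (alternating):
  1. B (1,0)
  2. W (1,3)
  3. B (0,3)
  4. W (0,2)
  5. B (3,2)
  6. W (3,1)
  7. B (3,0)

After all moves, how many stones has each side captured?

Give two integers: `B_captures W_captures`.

Move 1: B@(1,0) -> caps B=0 W=0
Move 2: W@(1,3) -> caps B=0 W=0
Move 3: B@(0,3) -> caps B=0 W=0
Move 4: W@(0,2) -> caps B=0 W=1
Move 5: B@(3,2) -> caps B=0 W=1
Move 6: W@(3,1) -> caps B=0 W=1
Move 7: B@(3,0) -> caps B=0 W=1

Answer: 0 1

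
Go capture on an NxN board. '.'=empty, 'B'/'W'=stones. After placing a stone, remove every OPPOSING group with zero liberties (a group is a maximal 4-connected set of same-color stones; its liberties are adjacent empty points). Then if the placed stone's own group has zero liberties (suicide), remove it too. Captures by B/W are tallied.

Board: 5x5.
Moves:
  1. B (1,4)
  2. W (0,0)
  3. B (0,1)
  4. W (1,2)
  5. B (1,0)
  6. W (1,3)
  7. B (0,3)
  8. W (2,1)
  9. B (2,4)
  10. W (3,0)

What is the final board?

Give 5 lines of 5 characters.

Answer: .B.B.
B.WWB
.W..B
W....
.....

Derivation:
Move 1: B@(1,4) -> caps B=0 W=0
Move 2: W@(0,0) -> caps B=0 W=0
Move 3: B@(0,1) -> caps B=0 W=0
Move 4: W@(1,2) -> caps B=0 W=0
Move 5: B@(1,0) -> caps B=1 W=0
Move 6: W@(1,3) -> caps B=1 W=0
Move 7: B@(0,3) -> caps B=1 W=0
Move 8: W@(2,1) -> caps B=1 W=0
Move 9: B@(2,4) -> caps B=1 W=0
Move 10: W@(3,0) -> caps B=1 W=0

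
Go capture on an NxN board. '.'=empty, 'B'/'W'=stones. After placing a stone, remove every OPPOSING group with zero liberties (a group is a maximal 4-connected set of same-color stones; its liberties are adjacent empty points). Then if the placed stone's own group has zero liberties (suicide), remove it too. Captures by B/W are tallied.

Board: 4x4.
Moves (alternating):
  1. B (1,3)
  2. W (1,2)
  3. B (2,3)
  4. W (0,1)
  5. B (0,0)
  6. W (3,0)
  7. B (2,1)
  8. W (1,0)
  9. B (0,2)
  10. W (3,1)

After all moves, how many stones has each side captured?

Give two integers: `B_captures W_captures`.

Answer: 0 1

Derivation:
Move 1: B@(1,3) -> caps B=0 W=0
Move 2: W@(1,2) -> caps B=0 W=0
Move 3: B@(2,3) -> caps B=0 W=0
Move 4: W@(0,1) -> caps B=0 W=0
Move 5: B@(0,0) -> caps B=0 W=0
Move 6: W@(3,0) -> caps B=0 W=0
Move 7: B@(2,1) -> caps B=0 W=0
Move 8: W@(1,0) -> caps B=0 W=1
Move 9: B@(0,2) -> caps B=0 W=1
Move 10: W@(3,1) -> caps B=0 W=1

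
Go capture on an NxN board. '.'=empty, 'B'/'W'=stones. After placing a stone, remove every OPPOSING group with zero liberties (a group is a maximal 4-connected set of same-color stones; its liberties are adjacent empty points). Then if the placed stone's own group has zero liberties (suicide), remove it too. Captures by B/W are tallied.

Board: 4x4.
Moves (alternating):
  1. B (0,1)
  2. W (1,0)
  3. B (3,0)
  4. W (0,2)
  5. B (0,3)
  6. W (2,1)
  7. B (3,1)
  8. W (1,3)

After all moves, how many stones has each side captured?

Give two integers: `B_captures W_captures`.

Move 1: B@(0,1) -> caps B=0 W=0
Move 2: W@(1,0) -> caps B=0 W=0
Move 3: B@(3,0) -> caps B=0 W=0
Move 4: W@(0,2) -> caps B=0 W=0
Move 5: B@(0,3) -> caps B=0 W=0
Move 6: W@(2,1) -> caps B=0 W=0
Move 7: B@(3,1) -> caps B=0 W=0
Move 8: W@(1,3) -> caps B=0 W=1

Answer: 0 1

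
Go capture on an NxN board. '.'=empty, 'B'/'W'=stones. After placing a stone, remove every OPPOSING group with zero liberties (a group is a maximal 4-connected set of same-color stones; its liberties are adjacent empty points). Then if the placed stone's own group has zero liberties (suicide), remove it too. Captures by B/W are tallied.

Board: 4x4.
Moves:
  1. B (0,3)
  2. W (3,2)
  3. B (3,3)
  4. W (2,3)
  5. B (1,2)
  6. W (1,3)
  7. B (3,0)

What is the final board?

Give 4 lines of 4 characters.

Move 1: B@(0,3) -> caps B=0 W=0
Move 2: W@(3,2) -> caps B=0 W=0
Move 3: B@(3,3) -> caps B=0 W=0
Move 4: W@(2,3) -> caps B=0 W=1
Move 5: B@(1,2) -> caps B=0 W=1
Move 6: W@(1,3) -> caps B=0 W=1
Move 7: B@(3,0) -> caps B=0 W=1

Answer: ...B
..BW
...W
B.W.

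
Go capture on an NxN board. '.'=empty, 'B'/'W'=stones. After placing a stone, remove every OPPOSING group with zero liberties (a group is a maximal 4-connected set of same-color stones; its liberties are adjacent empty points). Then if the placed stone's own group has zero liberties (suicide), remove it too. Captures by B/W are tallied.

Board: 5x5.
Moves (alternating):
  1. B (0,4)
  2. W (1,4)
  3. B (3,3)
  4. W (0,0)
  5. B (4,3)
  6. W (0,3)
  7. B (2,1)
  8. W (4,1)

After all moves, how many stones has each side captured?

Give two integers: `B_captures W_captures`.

Move 1: B@(0,4) -> caps B=0 W=0
Move 2: W@(1,4) -> caps B=0 W=0
Move 3: B@(3,3) -> caps B=0 W=0
Move 4: W@(0,0) -> caps B=0 W=0
Move 5: B@(4,3) -> caps B=0 W=0
Move 6: W@(0,3) -> caps B=0 W=1
Move 7: B@(2,1) -> caps B=0 W=1
Move 8: W@(4,1) -> caps B=0 W=1

Answer: 0 1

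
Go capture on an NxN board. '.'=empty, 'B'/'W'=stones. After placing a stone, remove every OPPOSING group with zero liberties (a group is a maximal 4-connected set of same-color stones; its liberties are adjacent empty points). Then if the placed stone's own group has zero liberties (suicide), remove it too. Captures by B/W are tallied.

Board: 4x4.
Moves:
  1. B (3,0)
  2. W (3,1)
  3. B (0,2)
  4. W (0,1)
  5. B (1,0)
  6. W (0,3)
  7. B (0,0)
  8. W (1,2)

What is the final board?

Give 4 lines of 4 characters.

Answer: BW.W
B.W.
....
BW..

Derivation:
Move 1: B@(3,0) -> caps B=0 W=0
Move 2: W@(3,1) -> caps B=0 W=0
Move 3: B@(0,2) -> caps B=0 W=0
Move 4: W@(0,1) -> caps B=0 W=0
Move 5: B@(1,0) -> caps B=0 W=0
Move 6: W@(0,3) -> caps B=0 W=0
Move 7: B@(0,0) -> caps B=0 W=0
Move 8: W@(1,2) -> caps B=0 W=1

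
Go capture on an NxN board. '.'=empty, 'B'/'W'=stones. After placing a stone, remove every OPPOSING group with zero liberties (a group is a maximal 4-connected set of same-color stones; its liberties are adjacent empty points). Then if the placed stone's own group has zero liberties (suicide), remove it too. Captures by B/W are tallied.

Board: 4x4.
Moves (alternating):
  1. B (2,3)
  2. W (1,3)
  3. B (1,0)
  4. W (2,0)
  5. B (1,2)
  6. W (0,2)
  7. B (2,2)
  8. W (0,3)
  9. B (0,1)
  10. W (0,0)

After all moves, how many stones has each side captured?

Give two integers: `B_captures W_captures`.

Answer: 3 0

Derivation:
Move 1: B@(2,3) -> caps B=0 W=0
Move 2: W@(1,3) -> caps B=0 W=0
Move 3: B@(1,0) -> caps B=0 W=0
Move 4: W@(2,0) -> caps B=0 W=0
Move 5: B@(1,2) -> caps B=0 W=0
Move 6: W@(0,2) -> caps B=0 W=0
Move 7: B@(2,2) -> caps B=0 W=0
Move 8: W@(0,3) -> caps B=0 W=0
Move 9: B@(0,1) -> caps B=3 W=0
Move 10: W@(0,0) -> caps B=3 W=0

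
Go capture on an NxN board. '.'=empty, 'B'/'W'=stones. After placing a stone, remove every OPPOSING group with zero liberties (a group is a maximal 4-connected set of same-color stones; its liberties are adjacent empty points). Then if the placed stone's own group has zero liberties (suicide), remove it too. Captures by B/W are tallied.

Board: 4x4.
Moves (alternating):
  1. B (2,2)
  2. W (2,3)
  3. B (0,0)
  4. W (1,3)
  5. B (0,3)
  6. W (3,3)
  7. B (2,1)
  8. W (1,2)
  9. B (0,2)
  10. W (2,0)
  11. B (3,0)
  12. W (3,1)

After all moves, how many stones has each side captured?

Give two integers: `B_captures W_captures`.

Move 1: B@(2,2) -> caps B=0 W=0
Move 2: W@(2,3) -> caps B=0 W=0
Move 3: B@(0,0) -> caps B=0 W=0
Move 4: W@(1,3) -> caps B=0 W=0
Move 5: B@(0,3) -> caps B=0 W=0
Move 6: W@(3,3) -> caps B=0 W=0
Move 7: B@(2,1) -> caps B=0 W=0
Move 8: W@(1,2) -> caps B=0 W=0
Move 9: B@(0,2) -> caps B=0 W=0
Move 10: W@(2,0) -> caps B=0 W=0
Move 11: B@(3,0) -> caps B=0 W=0
Move 12: W@(3,1) -> caps B=0 W=1

Answer: 0 1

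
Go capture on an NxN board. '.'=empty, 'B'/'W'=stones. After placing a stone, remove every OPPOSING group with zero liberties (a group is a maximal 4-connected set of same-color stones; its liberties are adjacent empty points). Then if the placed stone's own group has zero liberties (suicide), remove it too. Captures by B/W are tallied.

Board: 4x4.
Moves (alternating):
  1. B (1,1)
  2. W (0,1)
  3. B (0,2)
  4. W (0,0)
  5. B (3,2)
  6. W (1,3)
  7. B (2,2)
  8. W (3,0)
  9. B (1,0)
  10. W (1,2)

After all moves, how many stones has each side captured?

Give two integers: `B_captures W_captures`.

Move 1: B@(1,1) -> caps B=0 W=0
Move 2: W@(0,1) -> caps B=0 W=0
Move 3: B@(0,2) -> caps B=0 W=0
Move 4: W@(0,0) -> caps B=0 W=0
Move 5: B@(3,2) -> caps B=0 W=0
Move 6: W@(1,3) -> caps B=0 W=0
Move 7: B@(2,2) -> caps B=0 W=0
Move 8: W@(3,0) -> caps B=0 W=0
Move 9: B@(1,0) -> caps B=2 W=0
Move 10: W@(1,2) -> caps B=2 W=0

Answer: 2 0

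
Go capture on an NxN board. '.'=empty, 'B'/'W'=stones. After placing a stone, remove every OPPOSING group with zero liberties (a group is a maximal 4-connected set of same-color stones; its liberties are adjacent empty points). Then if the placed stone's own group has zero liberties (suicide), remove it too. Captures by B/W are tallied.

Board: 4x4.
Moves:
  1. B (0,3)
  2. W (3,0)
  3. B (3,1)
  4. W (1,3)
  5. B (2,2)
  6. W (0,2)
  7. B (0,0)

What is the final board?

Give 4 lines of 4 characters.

Answer: B.W.
...W
..B.
WB..

Derivation:
Move 1: B@(0,3) -> caps B=0 W=0
Move 2: W@(3,0) -> caps B=0 W=0
Move 3: B@(3,1) -> caps B=0 W=0
Move 4: W@(1,3) -> caps B=0 W=0
Move 5: B@(2,2) -> caps B=0 W=0
Move 6: W@(0,2) -> caps B=0 W=1
Move 7: B@(0,0) -> caps B=0 W=1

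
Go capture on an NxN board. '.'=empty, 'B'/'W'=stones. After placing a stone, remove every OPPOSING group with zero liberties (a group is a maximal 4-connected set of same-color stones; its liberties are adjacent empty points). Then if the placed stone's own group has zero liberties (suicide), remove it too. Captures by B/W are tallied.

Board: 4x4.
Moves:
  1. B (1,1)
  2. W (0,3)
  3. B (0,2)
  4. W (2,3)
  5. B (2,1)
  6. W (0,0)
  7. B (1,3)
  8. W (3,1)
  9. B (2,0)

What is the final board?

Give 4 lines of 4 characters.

Move 1: B@(1,1) -> caps B=0 W=0
Move 2: W@(0,3) -> caps B=0 W=0
Move 3: B@(0,2) -> caps B=0 W=0
Move 4: W@(2,3) -> caps B=0 W=0
Move 5: B@(2,1) -> caps B=0 W=0
Move 6: W@(0,0) -> caps B=0 W=0
Move 7: B@(1,3) -> caps B=1 W=0
Move 8: W@(3,1) -> caps B=1 W=0
Move 9: B@(2,0) -> caps B=1 W=0

Answer: W.B.
.B.B
BB.W
.W..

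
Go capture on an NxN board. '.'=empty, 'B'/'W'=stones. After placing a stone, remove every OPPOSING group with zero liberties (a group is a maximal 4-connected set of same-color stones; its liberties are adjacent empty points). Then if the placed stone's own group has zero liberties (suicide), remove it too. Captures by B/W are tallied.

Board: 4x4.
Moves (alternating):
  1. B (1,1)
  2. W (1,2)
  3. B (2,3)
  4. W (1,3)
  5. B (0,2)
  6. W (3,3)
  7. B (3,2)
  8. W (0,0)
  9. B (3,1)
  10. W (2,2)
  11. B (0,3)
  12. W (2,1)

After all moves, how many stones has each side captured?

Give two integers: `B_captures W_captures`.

Answer: 1 0

Derivation:
Move 1: B@(1,1) -> caps B=0 W=0
Move 2: W@(1,2) -> caps B=0 W=0
Move 3: B@(2,3) -> caps B=0 W=0
Move 4: W@(1,3) -> caps B=0 W=0
Move 5: B@(0,2) -> caps B=0 W=0
Move 6: W@(3,3) -> caps B=0 W=0
Move 7: B@(3,2) -> caps B=1 W=0
Move 8: W@(0,0) -> caps B=1 W=0
Move 9: B@(3,1) -> caps B=1 W=0
Move 10: W@(2,2) -> caps B=1 W=0
Move 11: B@(0,3) -> caps B=1 W=0
Move 12: W@(2,1) -> caps B=1 W=0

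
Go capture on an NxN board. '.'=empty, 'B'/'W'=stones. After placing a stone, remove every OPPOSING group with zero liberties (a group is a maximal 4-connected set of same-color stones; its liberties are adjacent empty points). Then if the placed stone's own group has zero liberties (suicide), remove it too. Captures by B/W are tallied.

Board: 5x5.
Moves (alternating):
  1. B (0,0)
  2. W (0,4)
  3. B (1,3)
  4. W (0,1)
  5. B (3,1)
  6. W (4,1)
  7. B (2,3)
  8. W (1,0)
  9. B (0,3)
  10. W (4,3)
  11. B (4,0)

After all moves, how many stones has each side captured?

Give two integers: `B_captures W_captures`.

Move 1: B@(0,0) -> caps B=0 W=0
Move 2: W@(0,4) -> caps B=0 W=0
Move 3: B@(1,3) -> caps B=0 W=0
Move 4: W@(0,1) -> caps B=0 W=0
Move 5: B@(3,1) -> caps B=0 W=0
Move 6: W@(4,1) -> caps B=0 W=0
Move 7: B@(2,3) -> caps B=0 W=0
Move 8: W@(1,0) -> caps B=0 W=1
Move 9: B@(0,3) -> caps B=0 W=1
Move 10: W@(4,3) -> caps B=0 W=1
Move 11: B@(4,0) -> caps B=0 W=1

Answer: 0 1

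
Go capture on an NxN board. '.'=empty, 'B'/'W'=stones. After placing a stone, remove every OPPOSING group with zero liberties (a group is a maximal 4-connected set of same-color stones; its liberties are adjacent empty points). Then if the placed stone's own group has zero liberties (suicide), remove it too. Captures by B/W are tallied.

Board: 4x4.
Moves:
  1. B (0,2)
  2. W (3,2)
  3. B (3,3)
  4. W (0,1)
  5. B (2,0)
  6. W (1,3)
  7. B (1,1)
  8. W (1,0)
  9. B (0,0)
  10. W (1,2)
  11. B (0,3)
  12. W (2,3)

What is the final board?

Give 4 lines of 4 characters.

Move 1: B@(0,2) -> caps B=0 W=0
Move 2: W@(3,2) -> caps B=0 W=0
Move 3: B@(3,3) -> caps B=0 W=0
Move 4: W@(0,1) -> caps B=0 W=0
Move 5: B@(2,0) -> caps B=0 W=0
Move 6: W@(1,3) -> caps B=0 W=0
Move 7: B@(1,1) -> caps B=0 W=0
Move 8: W@(1,0) -> caps B=0 W=0
Move 9: B@(0,0) -> caps B=2 W=0
Move 10: W@(1,2) -> caps B=2 W=0
Move 11: B@(0,3) -> caps B=2 W=0
Move 12: W@(2,3) -> caps B=2 W=1

Answer: B.BB
.BWW
B..W
..W.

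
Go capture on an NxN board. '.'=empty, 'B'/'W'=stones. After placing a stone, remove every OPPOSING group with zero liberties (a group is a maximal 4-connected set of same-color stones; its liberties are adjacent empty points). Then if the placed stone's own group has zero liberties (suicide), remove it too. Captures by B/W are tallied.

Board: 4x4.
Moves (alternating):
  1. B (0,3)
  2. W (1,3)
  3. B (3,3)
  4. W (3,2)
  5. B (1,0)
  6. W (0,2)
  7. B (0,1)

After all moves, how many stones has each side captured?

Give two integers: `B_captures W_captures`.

Move 1: B@(0,3) -> caps B=0 W=0
Move 2: W@(1,3) -> caps B=0 W=0
Move 3: B@(3,3) -> caps B=0 W=0
Move 4: W@(3,2) -> caps B=0 W=0
Move 5: B@(1,0) -> caps B=0 W=0
Move 6: W@(0,2) -> caps B=0 W=1
Move 7: B@(0,1) -> caps B=0 W=1

Answer: 0 1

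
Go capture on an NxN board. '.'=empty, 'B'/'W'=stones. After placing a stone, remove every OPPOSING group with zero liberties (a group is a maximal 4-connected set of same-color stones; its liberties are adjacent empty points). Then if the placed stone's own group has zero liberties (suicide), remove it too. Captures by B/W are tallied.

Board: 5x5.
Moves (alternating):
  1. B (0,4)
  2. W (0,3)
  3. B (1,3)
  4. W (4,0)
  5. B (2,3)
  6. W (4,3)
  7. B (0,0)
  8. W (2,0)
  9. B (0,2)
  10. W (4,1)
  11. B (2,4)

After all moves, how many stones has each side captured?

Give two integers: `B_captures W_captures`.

Answer: 1 0

Derivation:
Move 1: B@(0,4) -> caps B=0 W=0
Move 2: W@(0,3) -> caps B=0 W=0
Move 3: B@(1,3) -> caps B=0 W=0
Move 4: W@(4,0) -> caps B=0 W=0
Move 5: B@(2,3) -> caps B=0 W=0
Move 6: W@(4,3) -> caps B=0 W=0
Move 7: B@(0,0) -> caps B=0 W=0
Move 8: W@(2,0) -> caps B=0 W=0
Move 9: B@(0,2) -> caps B=1 W=0
Move 10: W@(4,1) -> caps B=1 W=0
Move 11: B@(2,4) -> caps B=1 W=0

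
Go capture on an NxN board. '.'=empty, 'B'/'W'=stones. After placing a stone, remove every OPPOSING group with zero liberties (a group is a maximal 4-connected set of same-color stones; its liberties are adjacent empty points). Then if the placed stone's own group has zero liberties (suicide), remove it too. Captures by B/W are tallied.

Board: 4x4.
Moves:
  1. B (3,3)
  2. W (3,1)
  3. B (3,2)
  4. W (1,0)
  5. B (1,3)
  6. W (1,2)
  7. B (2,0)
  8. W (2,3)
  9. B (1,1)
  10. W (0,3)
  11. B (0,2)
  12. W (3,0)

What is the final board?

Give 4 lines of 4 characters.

Answer: ..BW
WBW.
B..W
WWBB

Derivation:
Move 1: B@(3,3) -> caps B=0 W=0
Move 2: W@(3,1) -> caps B=0 W=0
Move 3: B@(3,2) -> caps B=0 W=0
Move 4: W@(1,0) -> caps B=0 W=0
Move 5: B@(1,3) -> caps B=0 W=0
Move 6: W@(1,2) -> caps B=0 W=0
Move 7: B@(2,0) -> caps B=0 W=0
Move 8: W@(2,3) -> caps B=0 W=0
Move 9: B@(1,1) -> caps B=0 W=0
Move 10: W@(0,3) -> caps B=0 W=1
Move 11: B@(0,2) -> caps B=0 W=1
Move 12: W@(3,0) -> caps B=0 W=1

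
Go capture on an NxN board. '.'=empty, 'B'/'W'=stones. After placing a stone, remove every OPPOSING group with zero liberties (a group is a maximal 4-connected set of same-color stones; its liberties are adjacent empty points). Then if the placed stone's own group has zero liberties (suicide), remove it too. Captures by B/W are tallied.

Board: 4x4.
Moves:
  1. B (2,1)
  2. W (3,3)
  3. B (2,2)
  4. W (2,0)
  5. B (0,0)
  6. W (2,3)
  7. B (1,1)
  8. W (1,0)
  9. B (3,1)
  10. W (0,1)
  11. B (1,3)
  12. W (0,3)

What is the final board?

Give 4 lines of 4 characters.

Move 1: B@(2,1) -> caps B=0 W=0
Move 2: W@(3,3) -> caps B=0 W=0
Move 3: B@(2,2) -> caps B=0 W=0
Move 4: W@(2,0) -> caps B=0 W=0
Move 5: B@(0,0) -> caps B=0 W=0
Move 6: W@(2,3) -> caps B=0 W=0
Move 7: B@(1,1) -> caps B=0 W=0
Move 8: W@(1,0) -> caps B=0 W=0
Move 9: B@(3,1) -> caps B=0 W=0
Move 10: W@(0,1) -> caps B=0 W=1
Move 11: B@(1,3) -> caps B=0 W=1
Move 12: W@(0,3) -> caps B=0 W=1

Answer: .W.W
WB.B
WBBW
.B.W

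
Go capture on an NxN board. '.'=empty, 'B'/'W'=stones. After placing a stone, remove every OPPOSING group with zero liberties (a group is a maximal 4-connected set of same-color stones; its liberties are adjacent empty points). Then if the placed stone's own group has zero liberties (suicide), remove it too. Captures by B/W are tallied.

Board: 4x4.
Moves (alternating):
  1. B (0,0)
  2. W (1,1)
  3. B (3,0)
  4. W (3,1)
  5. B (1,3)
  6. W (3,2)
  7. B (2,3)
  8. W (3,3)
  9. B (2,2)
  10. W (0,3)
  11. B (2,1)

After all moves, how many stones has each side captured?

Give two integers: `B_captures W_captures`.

Move 1: B@(0,0) -> caps B=0 W=0
Move 2: W@(1,1) -> caps B=0 W=0
Move 3: B@(3,0) -> caps B=0 W=0
Move 4: W@(3,1) -> caps B=0 W=0
Move 5: B@(1,3) -> caps B=0 W=0
Move 6: W@(3,2) -> caps B=0 W=0
Move 7: B@(2,3) -> caps B=0 W=0
Move 8: W@(3,3) -> caps B=0 W=0
Move 9: B@(2,2) -> caps B=0 W=0
Move 10: W@(0,3) -> caps B=0 W=0
Move 11: B@(2,1) -> caps B=3 W=0

Answer: 3 0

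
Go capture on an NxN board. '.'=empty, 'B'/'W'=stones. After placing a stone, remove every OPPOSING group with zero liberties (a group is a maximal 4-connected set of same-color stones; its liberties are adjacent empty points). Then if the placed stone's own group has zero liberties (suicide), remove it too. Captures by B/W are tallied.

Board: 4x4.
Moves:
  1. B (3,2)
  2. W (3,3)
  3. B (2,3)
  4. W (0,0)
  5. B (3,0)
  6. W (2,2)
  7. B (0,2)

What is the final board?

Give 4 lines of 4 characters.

Move 1: B@(3,2) -> caps B=0 W=0
Move 2: W@(3,3) -> caps B=0 W=0
Move 3: B@(2,3) -> caps B=1 W=0
Move 4: W@(0,0) -> caps B=1 W=0
Move 5: B@(3,0) -> caps B=1 W=0
Move 6: W@(2,2) -> caps B=1 W=0
Move 7: B@(0,2) -> caps B=1 W=0

Answer: W.B.
....
..WB
B.B.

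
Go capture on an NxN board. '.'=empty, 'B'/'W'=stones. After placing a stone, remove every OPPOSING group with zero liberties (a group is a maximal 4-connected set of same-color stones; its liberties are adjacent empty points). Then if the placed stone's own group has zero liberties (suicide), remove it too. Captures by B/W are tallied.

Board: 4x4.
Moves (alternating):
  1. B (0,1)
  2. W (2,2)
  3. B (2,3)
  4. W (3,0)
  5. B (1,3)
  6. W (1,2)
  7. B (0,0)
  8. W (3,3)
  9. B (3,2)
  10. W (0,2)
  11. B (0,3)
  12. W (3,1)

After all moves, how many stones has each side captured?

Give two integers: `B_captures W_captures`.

Answer: 1 0

Derivation:
Move 1: B@(0,1) -> caps B=0 W=0
Move 2: W@(2,2) -> caps B=0 W=0
Move 3: B@(2,3) -> caps B=0 W=0
Move 4: W@(3,0) -> caps B=0 W=0
Move 5: B@(1,3) -> caps B=0 W=0
Move 6: W@(1,2) -> caps B=0 W=0
Move 7: B@(0,0) -> caps B=0 W=0
Move 8: W@(3,3) -> caps B=0 W=0
Move 9: B@(3,2) -> caps B=1 W=0
Move 10: W@(0,2) -> caps B=1 W=0
Move 11: B@(0,3) -> caps B=1 W=0
Move 12: W@(3,1) -> caps B=1 W=0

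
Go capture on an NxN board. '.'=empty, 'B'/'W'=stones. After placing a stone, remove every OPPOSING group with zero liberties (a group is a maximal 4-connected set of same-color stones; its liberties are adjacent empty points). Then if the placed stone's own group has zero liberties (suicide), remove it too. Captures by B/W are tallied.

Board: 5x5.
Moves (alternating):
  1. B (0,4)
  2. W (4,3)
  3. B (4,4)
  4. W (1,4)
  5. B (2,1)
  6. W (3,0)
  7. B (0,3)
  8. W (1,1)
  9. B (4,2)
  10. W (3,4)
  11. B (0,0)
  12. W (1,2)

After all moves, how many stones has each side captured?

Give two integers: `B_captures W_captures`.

Answer: 0 1

Derivation:
Move 1: B@(0,4) -> caps B=0 W=0
Move 2: W@(4,3) -> caps B=0 W=0
Move 3: B@(4,4) -> caps B=0 W=0
Move 4: W@(1,4) -> caps B=0 W=0
Move 5: B@(2,1) -> caps B=0 W=0
Move 6: W@(3,0) -> caps B=0 W=0
Move 7: B@(0,3) -> caps B=0 W=0
Move 8: W@(1,1) -> caps B=0 W=0
Move 9: B@(4,2) -> caps B=0 W=0
Move 10: W@(3,4) -> caps B=0 W=1
Move 11: B@(0,0) -> caps B=0 W=1
Move 12: W@(1,2) -> caps B=0 W=1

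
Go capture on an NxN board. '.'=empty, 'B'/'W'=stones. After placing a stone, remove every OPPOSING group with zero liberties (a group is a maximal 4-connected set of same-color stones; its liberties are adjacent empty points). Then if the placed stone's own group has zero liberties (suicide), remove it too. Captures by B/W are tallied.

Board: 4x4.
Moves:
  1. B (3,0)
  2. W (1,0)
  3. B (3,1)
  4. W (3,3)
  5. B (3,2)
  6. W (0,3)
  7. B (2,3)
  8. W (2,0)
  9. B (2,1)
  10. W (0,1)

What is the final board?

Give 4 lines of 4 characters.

Answer: .W.W
W...
WB.B
BBB.

Derivation:
Move 1: B@(3,0) -> caps B=0 W=0
Move 2: W@(1,0) -> caps B=0 W=0
Move 3: B@(3,1) -> caps B=0 W=0
Move 4: W@(3,3) -> caps B=0 W=0
Move 5: B@(3,2) -> caps B=0 W=0
Move 6: W@(0,3) -> caps B=0 W=0
Move 7: B@(2,3) -> caps B=1 W=0
Move 8: W@(2,0) -> caps B=1 W=0
Move 9: B@(2,1) -> caps B=1 W=0
Move 10: W@(0,1) -> caps B=1 W=0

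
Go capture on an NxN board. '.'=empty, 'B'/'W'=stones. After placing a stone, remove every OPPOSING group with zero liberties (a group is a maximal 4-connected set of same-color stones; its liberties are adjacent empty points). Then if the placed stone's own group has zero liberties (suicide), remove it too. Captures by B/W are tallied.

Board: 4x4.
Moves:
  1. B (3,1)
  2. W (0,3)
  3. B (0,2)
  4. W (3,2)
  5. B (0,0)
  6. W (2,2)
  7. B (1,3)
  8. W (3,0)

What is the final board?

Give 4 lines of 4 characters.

Answer: B.B.
...B
..W.
WBW.

Derivation:
Move 1: B@(3,1) -> caps B=0 W=0
Move 2: W@(0,3) -> caps B=0 W=0
Move 3: B@(0,2) -> caps B=0 W=0
Move 4: W@(3,2) -> caps B=0 W=0
Move 5: B@(0,0) -> caps B=0 W=0
Move 6: W@(2,2) -> caps B=0 W=0
Move 7: B@(1,3) -> caps B=1 W=0
Move 8: W@(3,0) -> caps B=1 W=0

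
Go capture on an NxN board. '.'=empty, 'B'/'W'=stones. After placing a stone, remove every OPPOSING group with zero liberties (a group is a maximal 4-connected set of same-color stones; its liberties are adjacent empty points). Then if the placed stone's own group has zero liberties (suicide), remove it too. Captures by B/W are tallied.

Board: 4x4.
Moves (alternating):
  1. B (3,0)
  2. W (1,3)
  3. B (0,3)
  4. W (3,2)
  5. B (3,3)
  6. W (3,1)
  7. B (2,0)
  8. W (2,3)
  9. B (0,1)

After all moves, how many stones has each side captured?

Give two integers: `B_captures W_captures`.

Move 1: B@(3,0) -> caps B=0 W=0
Move 2: W@(1,3) -> caps B=0 W=0
Move 3: B@(0,3) -> caps B=0 W=0
Move 4: W@(3,2) -> caps B=0 W=0
Move 5: B@(3,3) -> caps B=0 W=0
Move 6: W@(3,1) -> caps B=0 W=0
Move 7: B@(2,0) -> caps B=0 W=0
Move 8: W@(2,3) -> caps B=0 W=1
Move 9: B@(0,1) -> caps B=0 W=1

Answer: 0 1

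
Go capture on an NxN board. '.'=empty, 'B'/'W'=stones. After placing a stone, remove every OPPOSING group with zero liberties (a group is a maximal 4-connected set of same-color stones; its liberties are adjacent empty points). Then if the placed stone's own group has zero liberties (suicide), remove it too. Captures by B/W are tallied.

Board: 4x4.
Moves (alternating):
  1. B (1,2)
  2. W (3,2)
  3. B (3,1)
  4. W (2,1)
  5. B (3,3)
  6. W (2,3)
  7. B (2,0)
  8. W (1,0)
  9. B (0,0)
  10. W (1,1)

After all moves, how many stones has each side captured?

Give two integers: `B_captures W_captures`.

Move 1: B@(1,2) -> caps B=0 W=0
Move 2: W@(3,2) -> caps B=0 W=0
Move 3: B@(3,1) -> caps B=0 W=0
Move 4: W@(2,1) -> caps B=0 W=0
Move 5: B@(3,3) -> caps B=0 W=0
Move 6: W@(2,3) -> caps B=0 W=1
Move 7: B@(2,0) -> caps B=0 W=1
Move 8: W@(1,0) -> caps B=0 W=1
Move 9: B@(0,0) -> caps B=0 W=1
Move 10: W@(1,1) -> caps B=0 W=1

Answer: 0 1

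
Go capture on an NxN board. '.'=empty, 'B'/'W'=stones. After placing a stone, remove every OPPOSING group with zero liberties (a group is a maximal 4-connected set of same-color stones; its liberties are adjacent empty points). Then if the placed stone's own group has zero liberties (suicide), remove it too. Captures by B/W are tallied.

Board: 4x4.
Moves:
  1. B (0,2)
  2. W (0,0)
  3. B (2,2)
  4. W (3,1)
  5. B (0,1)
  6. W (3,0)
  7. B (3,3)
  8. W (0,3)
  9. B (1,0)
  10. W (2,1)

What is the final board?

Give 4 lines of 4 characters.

Move 1: B@(0,2) -> caps B=0 W=0
Move 2: W@(0,0) -> caps B=0 W=0
Move 3: B@(2,2) -> caps B=0 W=0
Move 4: W@(3,1) -> caps B=0 W=0
Move 5: B@(0,1) -> caps B=0 W=0
Move 6: W@(3,0) -> caps B=0 W=0
Move 7: B@(3,3) -> caps B=0 W=0
Move 8: W@(0,3) -> caps B=0 W=0
Move 9: B@(1,0) -> caps B=1 W=0
Move 10: W@(2,1) -> caps B=1 W=0

Answer: .BBW
B...
.WB.
WW.B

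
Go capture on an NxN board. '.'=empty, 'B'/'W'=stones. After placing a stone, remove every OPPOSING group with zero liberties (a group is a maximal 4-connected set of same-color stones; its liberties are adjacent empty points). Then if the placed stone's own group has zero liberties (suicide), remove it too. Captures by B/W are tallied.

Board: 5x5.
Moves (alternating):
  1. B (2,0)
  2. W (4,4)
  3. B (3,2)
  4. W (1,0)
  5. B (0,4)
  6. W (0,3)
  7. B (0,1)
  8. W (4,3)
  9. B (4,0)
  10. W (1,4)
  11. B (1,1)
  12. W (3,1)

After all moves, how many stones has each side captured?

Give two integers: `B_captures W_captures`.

Answer: 0 1

Derivation:
Move 1: B@(2,0) -> caps B=0 W=0
Move 2: W@(4,4) -> caps B=0 W=0
Move 3: B@(3,2) -> caps B=0 W=0
Move 4: W@(1,0) -> caps B=0 W=0
Move 5: B@(0,4) -> caps B=0 W=0
Move 6: W@(0,3) -> caps B=0 W=0
Move 7: B@(0,1) -> caps B=0 W=0
Move 8: W@(4,3) -> caps B=0 W=0
Move 9: B@(4,0) -> caps B=0 W=0
Move 10: W@(1,4) -> caps B=0 W=1
Move 11: B@(1,1) -> caps B=0 W=1
Move 12: W@(3,1) -> caps B=0 W=1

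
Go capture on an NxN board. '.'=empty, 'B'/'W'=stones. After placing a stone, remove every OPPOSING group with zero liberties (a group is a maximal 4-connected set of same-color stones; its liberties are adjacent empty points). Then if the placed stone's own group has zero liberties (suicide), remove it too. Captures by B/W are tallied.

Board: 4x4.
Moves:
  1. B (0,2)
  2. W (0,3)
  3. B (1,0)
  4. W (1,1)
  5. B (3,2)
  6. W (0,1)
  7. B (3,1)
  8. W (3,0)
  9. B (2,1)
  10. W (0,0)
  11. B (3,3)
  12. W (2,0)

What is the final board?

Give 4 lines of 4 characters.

Answer: WWBW
.W..
WB..
WBBB

Derivation:
Move 1: B@(0,2) -> caps B=0 W=0
Move 2: W@(0,3) -> caps B=0 W=0
Move 3: B@(1,0) -> caps B=0 W=0
Move 4: W@(1,1) -> caps B=0 W=0
Move 5: B@(3,2) -> caps B=0 W=0
Move 6: W@(0,1) -> caps B=0 W=0
Move 7: B@(3,1) -> caps B=0 W=0
Move 8: W@(3,0) -> caps B=0 W=0
Move 9: B@(2,1) -> caps B=0 W=0
Move 10: W@(0,0) -> caps B=0 W=0
Move 11: B@(3,3) -> caps B=0 W=0
Move 12: W@(2,0) -> caps B=0 W=1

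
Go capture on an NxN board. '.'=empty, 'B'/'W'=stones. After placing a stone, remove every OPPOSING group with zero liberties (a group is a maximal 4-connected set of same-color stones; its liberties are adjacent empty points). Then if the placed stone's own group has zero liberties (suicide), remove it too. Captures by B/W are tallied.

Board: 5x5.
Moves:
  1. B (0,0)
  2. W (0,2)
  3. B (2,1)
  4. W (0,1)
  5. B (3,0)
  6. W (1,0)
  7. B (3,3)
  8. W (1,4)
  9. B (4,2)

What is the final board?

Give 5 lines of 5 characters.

Move 1: B@(0,0) -> caps B=0 W=0
Move 2: W@(0,2) -> caps B=0 W=0
Move 3: B@(2,1) -> caps B=0 W=0
Move 4: W@(0,1) -> caps B=0 W=0
Move 5: B@(3,0) -> caps B=0 W=0
Move 6: W@(1,0) -> caps B=0 W=1
Move 7: B@(3,3) -> caps B=0 W=1
Move 8: W@(1,4) -> caps B=0 W=1
Move 9: B@(4,2) -> caps B=0 W=1

Answer: .WW..
W...W
.B...
B..B.
..B..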